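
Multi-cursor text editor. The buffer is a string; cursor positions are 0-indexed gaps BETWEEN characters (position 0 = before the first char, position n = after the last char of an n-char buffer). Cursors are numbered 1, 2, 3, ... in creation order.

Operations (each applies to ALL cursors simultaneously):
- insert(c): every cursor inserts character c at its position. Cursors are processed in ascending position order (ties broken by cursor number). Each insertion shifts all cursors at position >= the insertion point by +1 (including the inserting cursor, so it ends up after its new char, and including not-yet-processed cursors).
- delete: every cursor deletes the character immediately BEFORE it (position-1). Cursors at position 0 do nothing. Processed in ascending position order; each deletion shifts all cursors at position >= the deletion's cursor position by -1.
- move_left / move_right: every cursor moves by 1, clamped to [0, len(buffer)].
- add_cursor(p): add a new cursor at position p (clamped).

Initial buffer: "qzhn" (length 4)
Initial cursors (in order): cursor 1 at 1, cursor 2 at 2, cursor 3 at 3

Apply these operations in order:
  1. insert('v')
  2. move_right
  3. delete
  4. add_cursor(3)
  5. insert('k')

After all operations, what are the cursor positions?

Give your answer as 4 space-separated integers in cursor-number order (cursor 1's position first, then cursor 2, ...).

After op 1 (insert('v')): buffer="qvzvhvn" (len 7), cursors c1@2 c2@4 c3@6, authorship .1.2.3.
After op 2 (move_right): buffer="qvzvhvn" (len 7), cursors c1@3 c2@5 c3@7, authorship .1.2.3.
After op 3 (delete): buffer="qvvv" (len 4), cursors c1@2 c2@3 c3@4, authorship .123
After op 4 (add_cursor(3)): buffer="qvvv" (len 4), cursors c1@2 c2@3 c4@3 c3@4, authorship .123
After op 5 (insert('k')): buffer="qvkvkkvk" (len 8), cursors c1@3 c2@6 c4@6 c3@8, authorship .1122433

Answer: 3 6 8 6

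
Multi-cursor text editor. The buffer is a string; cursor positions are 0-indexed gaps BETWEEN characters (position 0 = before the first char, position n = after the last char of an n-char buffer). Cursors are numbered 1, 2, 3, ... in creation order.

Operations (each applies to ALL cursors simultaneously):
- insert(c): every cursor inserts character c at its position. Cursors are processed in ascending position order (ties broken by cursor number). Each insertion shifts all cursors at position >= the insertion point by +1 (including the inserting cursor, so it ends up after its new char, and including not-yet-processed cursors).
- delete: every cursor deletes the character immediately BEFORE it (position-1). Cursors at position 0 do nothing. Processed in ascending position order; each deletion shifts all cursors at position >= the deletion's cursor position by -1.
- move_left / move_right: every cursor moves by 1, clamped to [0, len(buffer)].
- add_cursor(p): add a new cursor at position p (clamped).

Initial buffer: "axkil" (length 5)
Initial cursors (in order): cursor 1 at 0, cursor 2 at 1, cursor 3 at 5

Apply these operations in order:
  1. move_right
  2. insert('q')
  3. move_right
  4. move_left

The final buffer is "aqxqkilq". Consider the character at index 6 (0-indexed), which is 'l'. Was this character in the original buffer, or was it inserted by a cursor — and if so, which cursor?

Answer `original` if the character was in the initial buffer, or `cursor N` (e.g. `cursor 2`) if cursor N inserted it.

After op 1 (move_right): buffer="axkil" (len 5), cursors c1@1 c2@2 c3@5, authorship .....
After op 2 (insert('q')): buffer="aqxqkilq" (len 8), cursors c1@2 c2@4 c3@8, authorship .1.2...3
After op 3 (move_right): buffer="aqxqkilq" (len 8), cursors c1@3 c2@5 c3@8, authorship .1.2...3
After op 4 (move_left): buffer="aqxqkilq" (len 8), cursors c1@2 c2@4 c3@7, authorship .1.2...3
Authorship (.=original, N=cursor N): . 1 . 2 . . . 3
Index 6: author = original

Answer: original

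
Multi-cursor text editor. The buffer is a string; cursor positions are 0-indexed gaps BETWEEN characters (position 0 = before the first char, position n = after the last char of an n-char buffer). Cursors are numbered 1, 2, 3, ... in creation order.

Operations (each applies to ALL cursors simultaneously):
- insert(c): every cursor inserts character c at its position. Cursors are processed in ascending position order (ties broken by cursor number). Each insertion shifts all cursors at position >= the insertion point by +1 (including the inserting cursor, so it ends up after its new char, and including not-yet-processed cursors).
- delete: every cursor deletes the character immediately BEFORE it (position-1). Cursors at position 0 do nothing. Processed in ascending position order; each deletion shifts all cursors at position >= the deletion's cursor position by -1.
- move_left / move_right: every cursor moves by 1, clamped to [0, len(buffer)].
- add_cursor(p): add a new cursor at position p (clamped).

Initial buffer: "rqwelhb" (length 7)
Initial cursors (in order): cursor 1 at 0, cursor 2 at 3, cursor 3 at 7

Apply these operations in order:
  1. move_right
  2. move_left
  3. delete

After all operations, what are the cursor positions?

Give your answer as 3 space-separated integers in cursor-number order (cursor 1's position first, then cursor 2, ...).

Answer: 0 2 4

Derivation:
After op 1 (move_right): buffer="rqwelhb" (len 7), cursors c1@1 c2@4 c3@7, authorship .......
After op 2 (move_left): buffer="rqwelhb" (len 7), cursors c1@0 c2@3 c3@6, authorship .......
After op 3 (delete): buffer="rqelb" (len 5), cursors c1@0 c2@2 c3@4, authorship .....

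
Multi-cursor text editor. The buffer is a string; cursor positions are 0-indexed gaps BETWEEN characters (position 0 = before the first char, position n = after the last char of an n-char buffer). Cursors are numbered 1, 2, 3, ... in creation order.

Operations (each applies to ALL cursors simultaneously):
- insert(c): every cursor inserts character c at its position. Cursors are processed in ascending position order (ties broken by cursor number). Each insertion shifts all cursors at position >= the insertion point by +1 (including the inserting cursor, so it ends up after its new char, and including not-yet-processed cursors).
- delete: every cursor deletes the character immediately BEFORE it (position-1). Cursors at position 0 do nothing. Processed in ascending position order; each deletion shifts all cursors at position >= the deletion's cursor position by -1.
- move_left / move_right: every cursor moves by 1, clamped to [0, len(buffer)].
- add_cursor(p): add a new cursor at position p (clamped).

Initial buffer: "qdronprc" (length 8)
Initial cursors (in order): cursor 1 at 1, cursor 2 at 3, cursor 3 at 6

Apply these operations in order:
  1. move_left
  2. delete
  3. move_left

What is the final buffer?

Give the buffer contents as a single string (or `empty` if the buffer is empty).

After op 1 (move_left): buffer="qdronprc" (len 8), cursors c1@0 c2@2 c3@5, authorship ........
After op 2 (delete): buffer="qroprc" (len 6), cursors c1@0 c2@1 c3@3, authorship ......
After op 3 (move_left): buffer="qroprc" (len 6), cursors c1@0 c2@0 c3@2, authorship ......

Answer: qroprc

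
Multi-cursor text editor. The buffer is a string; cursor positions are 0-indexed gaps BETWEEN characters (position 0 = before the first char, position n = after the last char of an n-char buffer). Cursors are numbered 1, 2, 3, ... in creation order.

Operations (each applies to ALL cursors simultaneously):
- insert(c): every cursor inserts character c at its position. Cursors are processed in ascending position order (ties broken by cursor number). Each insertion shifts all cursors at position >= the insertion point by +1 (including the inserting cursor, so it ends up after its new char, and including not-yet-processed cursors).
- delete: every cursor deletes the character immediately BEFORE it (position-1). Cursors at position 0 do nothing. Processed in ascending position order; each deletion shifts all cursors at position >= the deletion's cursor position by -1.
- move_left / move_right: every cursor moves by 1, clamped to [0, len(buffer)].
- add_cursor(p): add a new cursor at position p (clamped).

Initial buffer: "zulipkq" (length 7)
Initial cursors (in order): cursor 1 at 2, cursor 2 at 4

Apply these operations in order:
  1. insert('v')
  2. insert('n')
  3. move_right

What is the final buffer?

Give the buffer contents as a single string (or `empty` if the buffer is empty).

After op 1 (insert('v')): buffer="zuvlivpkq" (len 9), cursors c1@3 c2@6, authorship ..1..2...
After op 2 (insert('n')): buffer="zuvnlivnpkq" (len 11), cursors c1@4 c2@8, authorship ..11..22...
After op 3 (move_right): buffer="zuvnlivnpkq" (len 11), cursors c1@5 c2@9, authorship ..11..22...

Answer: zuvnlivnpkq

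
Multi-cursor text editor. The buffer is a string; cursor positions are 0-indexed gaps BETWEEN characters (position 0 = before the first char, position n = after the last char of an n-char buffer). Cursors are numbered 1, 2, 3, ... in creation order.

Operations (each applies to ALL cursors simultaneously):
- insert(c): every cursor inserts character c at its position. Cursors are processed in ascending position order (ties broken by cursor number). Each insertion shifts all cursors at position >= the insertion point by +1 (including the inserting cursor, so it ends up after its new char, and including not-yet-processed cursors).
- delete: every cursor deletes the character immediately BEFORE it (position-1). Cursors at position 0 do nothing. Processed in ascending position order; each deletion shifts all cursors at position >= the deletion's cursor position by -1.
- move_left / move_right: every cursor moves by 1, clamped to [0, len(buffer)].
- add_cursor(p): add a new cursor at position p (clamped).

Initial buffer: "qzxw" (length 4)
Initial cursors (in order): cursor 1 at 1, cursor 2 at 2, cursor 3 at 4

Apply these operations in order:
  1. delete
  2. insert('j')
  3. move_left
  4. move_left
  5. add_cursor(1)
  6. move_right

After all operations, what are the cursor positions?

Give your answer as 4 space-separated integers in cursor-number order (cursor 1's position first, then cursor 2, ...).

After op 1 (delete): buffer="x" (len 1), cursors c1@0 c2@0 c3@1, authorship .
After op 2 (insert('j')): buffer="jjxj" (len 4), cursors c1@2 c2@2 c3@4, authorship 12.3
After op 3 (move_left): buffer="jjxj" (len 4), cursors c1@1 c2@1 c3@3, authorship 12.3
After op 4 (move_left): buffer="jjxj" (len 4), cursors c1@0 c2@0 c3@2, authorship 12.3
After op 5 (add_cursor(1)): buffer="jjxj" (len 4), cursors c1@0 c2@0 c4@1 c3@2, authorship 12.3
After op 6 (move_right): buffer="jjxj" (len 4), cursors c1@1 c2@1 c4@2 c3@3, authorship 12.3

Answer: 1 1 3 2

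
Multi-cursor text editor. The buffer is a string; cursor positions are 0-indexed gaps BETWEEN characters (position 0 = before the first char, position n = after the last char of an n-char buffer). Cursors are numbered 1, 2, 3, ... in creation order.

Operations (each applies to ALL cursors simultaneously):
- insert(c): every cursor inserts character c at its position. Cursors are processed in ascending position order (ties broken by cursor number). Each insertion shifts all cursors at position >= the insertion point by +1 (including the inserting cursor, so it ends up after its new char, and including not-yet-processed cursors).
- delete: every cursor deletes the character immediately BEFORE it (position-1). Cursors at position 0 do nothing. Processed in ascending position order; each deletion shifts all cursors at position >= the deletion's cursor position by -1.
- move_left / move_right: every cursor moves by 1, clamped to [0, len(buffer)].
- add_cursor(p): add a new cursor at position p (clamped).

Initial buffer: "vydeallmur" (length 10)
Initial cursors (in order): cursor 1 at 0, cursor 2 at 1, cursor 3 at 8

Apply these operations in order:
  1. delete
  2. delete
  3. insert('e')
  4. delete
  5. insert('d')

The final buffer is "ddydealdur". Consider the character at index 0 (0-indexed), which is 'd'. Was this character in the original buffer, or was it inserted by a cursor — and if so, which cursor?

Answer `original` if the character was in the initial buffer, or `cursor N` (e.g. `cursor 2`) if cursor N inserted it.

Answer: cursor 1

Derivation:
After op 1 (delete): buffer="ydeallur" (len 8), cursors c1@0 c2@0 c3@6, authorship ........
After op 2 (delete): buffer="ydealur" (len 7), cursors c1@0 c2@0 c3@5, authorship .......
After op 3 (insert('e')): buffer="eeydealeur" (len 10), cursors c1@2 c2@2 c3@8, authorship 12.....3..
After op 4 (delete): buffer="ydealur" (len 7), cursors c1@0 c2@0 c3@5, authorship .......
After op 5 (insert('d')): buffer="ddydealdur" (len 10), cursors c1@2 c2@2 c3@8, authorship 12.....3..
Authorship (.=original, N=cursor N): 1 2 . . . . . 3 . .
Index 0: author = 1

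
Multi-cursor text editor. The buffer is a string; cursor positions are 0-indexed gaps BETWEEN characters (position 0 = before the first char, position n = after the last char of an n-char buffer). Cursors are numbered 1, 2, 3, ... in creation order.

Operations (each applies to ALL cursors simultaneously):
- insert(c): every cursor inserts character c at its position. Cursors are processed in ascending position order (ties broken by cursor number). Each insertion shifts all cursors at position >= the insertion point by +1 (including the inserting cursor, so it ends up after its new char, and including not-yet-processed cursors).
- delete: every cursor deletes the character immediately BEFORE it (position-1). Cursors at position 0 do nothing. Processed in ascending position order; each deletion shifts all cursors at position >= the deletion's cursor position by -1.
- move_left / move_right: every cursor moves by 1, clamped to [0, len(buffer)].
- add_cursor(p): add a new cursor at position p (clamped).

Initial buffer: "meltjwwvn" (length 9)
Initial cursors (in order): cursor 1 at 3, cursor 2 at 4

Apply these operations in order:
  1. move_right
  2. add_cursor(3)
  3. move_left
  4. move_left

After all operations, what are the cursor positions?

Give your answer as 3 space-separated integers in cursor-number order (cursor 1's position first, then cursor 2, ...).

Answer: 2 3 1

Derivation:
After op 1 (move_right): buffer="meltjwwvn" (len 9), cursors c1@4 c2@5, authorship .........
After op 2 (add_cursor(3)): buffer="meltjwwvn" (len 9), cursors c3@3 c1@4 c2@5, authorship .........
After op 3 (move_left): buffer="meltjwwvn" (len 9), cursors c3@2 c1@3 c2@4, authorship .........
After op 4 (move_left): buffer="meltjwwvn" (len 9), cursors c3@1 c1@2 c2@3, authorship .........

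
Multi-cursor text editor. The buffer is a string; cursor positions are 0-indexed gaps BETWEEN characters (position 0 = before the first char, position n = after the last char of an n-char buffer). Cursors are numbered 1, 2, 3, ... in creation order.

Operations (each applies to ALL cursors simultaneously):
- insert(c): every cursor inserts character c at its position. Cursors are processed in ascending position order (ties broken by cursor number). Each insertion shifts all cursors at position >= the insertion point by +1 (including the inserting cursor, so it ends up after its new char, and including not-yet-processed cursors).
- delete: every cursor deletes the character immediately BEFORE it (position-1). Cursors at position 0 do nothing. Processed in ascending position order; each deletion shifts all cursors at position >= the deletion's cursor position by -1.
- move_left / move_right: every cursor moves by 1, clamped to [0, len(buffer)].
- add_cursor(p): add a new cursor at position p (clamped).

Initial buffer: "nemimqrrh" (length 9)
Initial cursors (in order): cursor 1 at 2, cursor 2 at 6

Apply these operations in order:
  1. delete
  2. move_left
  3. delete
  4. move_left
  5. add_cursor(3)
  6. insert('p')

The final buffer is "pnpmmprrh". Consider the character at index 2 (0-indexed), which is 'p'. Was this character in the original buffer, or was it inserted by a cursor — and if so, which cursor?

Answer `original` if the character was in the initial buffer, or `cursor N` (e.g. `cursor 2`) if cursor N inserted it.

Answer: cursor 2

Derivation:
After op 1 (delete): buffer="nmimrrh" (len 7), cursors c1@1 c2@4, authorship .......
After op 2 (move_left): buffer="nmimrrh" (len 7), cursors c1@0 c2@3, authorship .......
After op 3 (delete): buffer="nmmrrh" (len 6), cursors c1@0 c2@2, authorship ......
After op 4 (move_left): buffer="nmmrrh" (len 6), cursors c1@0 c2@1, authorship ......
After op 5 (add_cursor(3)): buffer="nmmrrh" (len 6), cursors c1@0 c2@1 c3@3, authorship ......
After op 6 (insert('p')): buffer="pnpmmprrh" (len 9), cursors c1@1 c2@3 c3@6, authorship 1.2..3...
Authorship (.=original, N=cursor N): 1 . 2 . . 3 . . .
Index 2: author = 2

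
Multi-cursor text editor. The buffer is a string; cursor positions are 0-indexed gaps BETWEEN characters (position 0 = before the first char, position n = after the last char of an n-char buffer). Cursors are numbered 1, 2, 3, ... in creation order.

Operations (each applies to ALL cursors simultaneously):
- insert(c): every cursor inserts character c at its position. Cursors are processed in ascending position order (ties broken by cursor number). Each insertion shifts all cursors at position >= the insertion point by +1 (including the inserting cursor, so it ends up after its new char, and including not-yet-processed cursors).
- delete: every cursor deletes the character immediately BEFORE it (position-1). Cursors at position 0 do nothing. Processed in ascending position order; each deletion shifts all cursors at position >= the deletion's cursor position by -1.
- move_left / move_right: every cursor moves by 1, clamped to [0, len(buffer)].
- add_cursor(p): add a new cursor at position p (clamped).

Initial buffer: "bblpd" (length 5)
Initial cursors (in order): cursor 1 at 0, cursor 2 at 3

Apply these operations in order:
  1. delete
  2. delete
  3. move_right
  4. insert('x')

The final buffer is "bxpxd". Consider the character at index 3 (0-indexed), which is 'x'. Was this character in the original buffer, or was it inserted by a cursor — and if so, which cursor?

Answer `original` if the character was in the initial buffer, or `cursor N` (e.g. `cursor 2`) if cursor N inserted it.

After op 1 (delete): buffer="bbpd" (len 4), cursors c1@0 c2@2, authorship ....
After op 2 (delete): buffer="bpd" (len 3), cursors c1@0 c2@1, authorship ...
After op 3 (move_right): buffer="bpd" (len 3), cursors c1@1 c2@2, authorship ...
After op 4 (insert('x')): buffer="bxpxd" (len 5), cursors c1@2 c2@4, authorship .1.2.
Authorship (.=original, N=cursor N): . 1 . 2 .
Index 3: author = 2

Answer: cursor 2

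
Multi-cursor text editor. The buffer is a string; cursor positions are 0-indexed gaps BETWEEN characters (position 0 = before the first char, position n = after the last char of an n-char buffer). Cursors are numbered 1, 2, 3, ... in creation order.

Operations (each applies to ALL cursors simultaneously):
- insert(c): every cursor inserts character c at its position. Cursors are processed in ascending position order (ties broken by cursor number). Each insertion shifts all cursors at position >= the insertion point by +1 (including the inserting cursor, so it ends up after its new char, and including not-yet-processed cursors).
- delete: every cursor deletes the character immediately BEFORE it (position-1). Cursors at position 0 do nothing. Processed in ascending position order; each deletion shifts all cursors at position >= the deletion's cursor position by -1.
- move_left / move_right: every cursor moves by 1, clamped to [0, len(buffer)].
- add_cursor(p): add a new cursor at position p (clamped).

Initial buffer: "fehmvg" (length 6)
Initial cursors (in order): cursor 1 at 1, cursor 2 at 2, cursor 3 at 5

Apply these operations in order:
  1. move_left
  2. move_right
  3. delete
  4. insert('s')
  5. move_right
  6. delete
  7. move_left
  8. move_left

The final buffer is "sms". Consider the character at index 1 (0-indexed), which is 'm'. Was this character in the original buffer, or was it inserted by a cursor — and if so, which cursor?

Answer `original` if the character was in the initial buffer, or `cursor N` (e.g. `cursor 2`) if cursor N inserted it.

Answer: original

Derivation:
After op 1 (move_left): buffer="fehmvg" (len 6), cursors c1@0 c2@1 c3@4, authorship ......
After op 2 (move_right): buffer="fehmvg" (len 6), cursors c1@1 c2@2 c3@5, authorship ......
After op 3 (delete): buffer="hmg" (len 3), cursors c1@0 c2@0 c3@2, authorship ...
After op 4 (insert('s')): buffer="sshmsg" (len 6), cursors c1@2 c2@2 c3@5, authorship 12..3.
After op 5 (move_right): buffer="sshmsg" (len 6), cursors c1@3 c2@3 c3@6, authorship 12..3.
After op 6 (delete): buffer="sms" (len 3), cursors c1@1 c2@1 c3@3, authorship 1.3
After op 7 (move_left): buffer="sms" (len 3), cursors c1@0 c2@0 c3@2, authorship 1.3
After op 8 (move_left): buffer="sms" (len 3), cursors c1@0 c2@0 c3@1, authorship 1.3
Authorship (.=original, N=cursor N): 1 . 3
Index 1: author = original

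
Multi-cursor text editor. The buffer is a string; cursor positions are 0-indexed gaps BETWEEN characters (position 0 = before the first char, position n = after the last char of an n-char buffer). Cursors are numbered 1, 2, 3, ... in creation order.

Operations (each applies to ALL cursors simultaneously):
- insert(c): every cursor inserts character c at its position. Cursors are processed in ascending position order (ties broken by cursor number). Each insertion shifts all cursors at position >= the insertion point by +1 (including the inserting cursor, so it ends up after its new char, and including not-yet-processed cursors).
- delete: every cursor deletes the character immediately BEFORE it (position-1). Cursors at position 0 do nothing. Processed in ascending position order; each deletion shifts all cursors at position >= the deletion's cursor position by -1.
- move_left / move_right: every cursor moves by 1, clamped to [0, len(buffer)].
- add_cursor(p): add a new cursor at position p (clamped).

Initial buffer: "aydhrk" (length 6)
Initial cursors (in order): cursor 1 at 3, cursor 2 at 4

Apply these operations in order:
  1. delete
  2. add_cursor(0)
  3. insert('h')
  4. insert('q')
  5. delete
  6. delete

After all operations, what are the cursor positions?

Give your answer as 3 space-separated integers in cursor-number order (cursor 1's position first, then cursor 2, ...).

Answer: 2 2 0

Derivation:
After op 1 (delete): buffer="ayrk" (len 4), cursors c1@2 c2@2, authorship ....
After op 2 (add_cursor(0)): buffer="ayrk" (len 4), cursors c3@0 c1@2 c2@2, authorship ....
After op 3 (insert('h')): buffer="hayhhrk" (len 7), cursors c3@1 c1@5 c2@5, authorship 3..12..
After op 4 (insert('q')): buffer="hqayhhqqrk" (len 10), cursors c3@2 c1@8 c2@8, authorship 33..1212..
After op 5 (delete): buffer="hayhhrk" (len 7), cursors c3@1 c1@5 c2@5, authorship 3..12..
After op 6 (delete): buffer="ayrk" (len 4), cursors c3@0 c1@2 c2@2, authorship ....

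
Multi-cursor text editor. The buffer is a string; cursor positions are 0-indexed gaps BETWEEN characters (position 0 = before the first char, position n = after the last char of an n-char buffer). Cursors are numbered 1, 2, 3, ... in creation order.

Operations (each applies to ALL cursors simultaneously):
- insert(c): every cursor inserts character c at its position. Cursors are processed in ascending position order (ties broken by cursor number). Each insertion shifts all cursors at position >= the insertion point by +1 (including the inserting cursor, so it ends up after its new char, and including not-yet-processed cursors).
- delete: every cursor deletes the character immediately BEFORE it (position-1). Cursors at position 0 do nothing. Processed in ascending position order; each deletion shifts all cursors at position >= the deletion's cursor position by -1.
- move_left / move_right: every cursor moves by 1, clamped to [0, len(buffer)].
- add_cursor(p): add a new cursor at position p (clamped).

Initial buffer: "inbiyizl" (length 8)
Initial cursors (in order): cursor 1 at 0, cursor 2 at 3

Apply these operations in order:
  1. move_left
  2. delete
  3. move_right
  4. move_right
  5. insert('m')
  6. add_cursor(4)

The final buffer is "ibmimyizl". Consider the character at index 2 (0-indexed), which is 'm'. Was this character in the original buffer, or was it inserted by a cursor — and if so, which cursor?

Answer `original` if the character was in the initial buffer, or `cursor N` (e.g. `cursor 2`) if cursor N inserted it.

Answer: cursor 1

Derivation:
After op 1 (move_left): buffer="inbiyizl" (len 8), cursors c1@0 c2@2, authorship ........
After op 2 (delete): buffer="ibiyizl" (len 7), cursors c1@0 c2@1, authorship .......
After op 3 (move_right): buffer="ibiyizl" (len 7), cursors c1@1 c2@2, authorship .......
After op 4 (move_right): buffer="ibiyizl" (len 7), cursors c1@2 c2@3, authorship .......
After op 5 (insert('m')): buffer="ibmimyizl" (len 9), cursors c1@3 c2@5, authorship ..1.2....
After op 6 (add_cursor(4)): buffer="ibmimyizl" (len 9), cursors c1@3 c3@4 c2@5, authorship ..1.2....
Authorship (.=original, N=cursor N): . . 1 . 2 . . . .
Index 2: author = 1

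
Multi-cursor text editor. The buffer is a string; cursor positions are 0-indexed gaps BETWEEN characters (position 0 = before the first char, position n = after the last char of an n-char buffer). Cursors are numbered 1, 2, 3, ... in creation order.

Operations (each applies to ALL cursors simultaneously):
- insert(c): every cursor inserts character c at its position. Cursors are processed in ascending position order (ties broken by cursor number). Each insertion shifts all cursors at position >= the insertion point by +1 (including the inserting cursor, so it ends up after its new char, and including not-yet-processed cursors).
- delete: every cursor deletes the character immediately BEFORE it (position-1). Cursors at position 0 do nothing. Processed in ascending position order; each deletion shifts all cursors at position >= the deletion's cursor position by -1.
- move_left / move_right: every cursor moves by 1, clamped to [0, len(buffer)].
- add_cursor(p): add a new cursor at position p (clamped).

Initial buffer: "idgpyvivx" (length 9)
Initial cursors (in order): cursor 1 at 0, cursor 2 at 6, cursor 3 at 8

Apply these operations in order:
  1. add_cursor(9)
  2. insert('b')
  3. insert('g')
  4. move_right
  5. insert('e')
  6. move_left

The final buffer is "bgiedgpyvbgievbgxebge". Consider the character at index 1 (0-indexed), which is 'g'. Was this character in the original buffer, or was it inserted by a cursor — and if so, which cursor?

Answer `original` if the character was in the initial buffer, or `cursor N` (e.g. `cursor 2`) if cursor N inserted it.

After op 1 (add_cursor(9)): buffer="idgpyvivx" (len 9), cursors c1@0 c2@6 c3@8 c4@9, authorship .........
After op 2 (insert('b')): buffer="bidgpyvbivbxb" (len 13), cursors c1@1 c2@8 c3@11 c4@13, authorship 1......2..3.4
After op 3 (insert('g')): buffer="bgidgpyvbgivbgxbg" (len 17), cursors c1@2 c2@10 c3@14 c4@17, authorship 11......22..33.44
After op 4 (move_right): buffer="bgidgpyvbgivbgxbg" (len 17), cursors c1@3 c2@11 c3@15 c4@17, authorship 11......22..33.44
After op 5 (insert('e')): buffer="bgiedgpyvbgievbgxebge" (len 21), cursors c1@4 c2@13 c3@18 c4@21, authorship 11.1.....22.2.33.3444
After op 6 (move_left): buffer="bgiedgpyvbgievbgxebge" (len 21), cursors c1@3 c2@12 c3@17 c4@20, authorship 11.1.....22.2.33.3444
Authorship (.=original, N=cursor N): 1 1 . 1 . . . . . 2 2 . 2 . 3 3 . 3 4 4 4
Index 1: author = 1

Answer: cursor 1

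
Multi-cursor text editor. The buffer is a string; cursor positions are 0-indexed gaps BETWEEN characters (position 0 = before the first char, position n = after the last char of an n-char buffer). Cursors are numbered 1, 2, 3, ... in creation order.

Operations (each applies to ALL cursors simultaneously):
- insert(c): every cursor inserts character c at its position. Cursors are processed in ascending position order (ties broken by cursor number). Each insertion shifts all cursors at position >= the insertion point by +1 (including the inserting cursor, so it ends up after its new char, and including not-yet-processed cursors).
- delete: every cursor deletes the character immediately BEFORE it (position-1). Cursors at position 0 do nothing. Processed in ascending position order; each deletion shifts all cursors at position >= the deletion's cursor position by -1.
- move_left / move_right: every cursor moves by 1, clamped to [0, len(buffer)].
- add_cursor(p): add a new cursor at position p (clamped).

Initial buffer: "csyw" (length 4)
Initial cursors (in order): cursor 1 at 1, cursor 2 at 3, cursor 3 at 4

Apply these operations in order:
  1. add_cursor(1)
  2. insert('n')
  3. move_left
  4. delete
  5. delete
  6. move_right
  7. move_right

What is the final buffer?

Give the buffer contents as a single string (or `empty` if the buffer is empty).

After op 1 (add_cursor(1)): buffer="csyw" (len 4), cursors c1@1 c4@1 c2@3 c3@4, authorship ....
After op 2 (insert('n')): buffer="cnnsynwn" (len 8), cursors c1@3 c4@3 c2@6 c3@8, authorship .14..2.3
After op 3 (move_left): buffer="cnnsynwn" (len 8), cursors c1@2 c4@2 c2@5 c3@7, authorship .14..2.3
After op 4 (delete): buffer="nsnn" (len 4), cursors c1@0 c4@0 c2@2 c3@3, authorship 4.23
After op 5 (delete): buffer="nn" (len 2), cursors c1@0 c4@0 c2@1 c3@1, authorship 43
After op 6 (move_right): buffer="nn" (len 2), cursors c1@1 c4@1 c2@2 c3@2, authorship 43
After op 7 (move_right): buffer="nn" (len 2), cursors c1@2 c2@2 c3@2 c4@2, authorship 43

Answer: nn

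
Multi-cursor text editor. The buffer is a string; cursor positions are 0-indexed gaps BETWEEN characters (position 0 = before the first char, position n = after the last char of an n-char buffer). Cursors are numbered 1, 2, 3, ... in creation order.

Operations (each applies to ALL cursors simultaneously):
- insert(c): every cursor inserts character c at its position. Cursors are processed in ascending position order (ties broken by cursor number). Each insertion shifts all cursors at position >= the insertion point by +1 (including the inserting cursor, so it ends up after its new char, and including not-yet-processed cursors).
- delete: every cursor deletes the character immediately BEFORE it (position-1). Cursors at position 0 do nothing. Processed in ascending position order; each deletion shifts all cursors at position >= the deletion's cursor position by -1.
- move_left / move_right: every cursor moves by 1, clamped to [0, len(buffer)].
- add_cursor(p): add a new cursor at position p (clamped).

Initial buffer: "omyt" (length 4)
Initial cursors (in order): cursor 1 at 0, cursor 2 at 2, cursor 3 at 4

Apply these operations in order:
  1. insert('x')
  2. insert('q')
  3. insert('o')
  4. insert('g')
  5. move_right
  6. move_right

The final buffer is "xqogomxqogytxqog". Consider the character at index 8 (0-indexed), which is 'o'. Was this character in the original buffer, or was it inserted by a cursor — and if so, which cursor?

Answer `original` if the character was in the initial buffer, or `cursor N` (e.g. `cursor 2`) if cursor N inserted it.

After op 1 (insert('x')): buffer="xomxytx" (len 7), cursors c1@1 c2@4 c3@7, authorship 1..2..3
After op 2 (insert('q')): buffer="xqomxqytxq" (len 10), cursors c1@2 c2@6 c3@10, authorship 11..22..33
After op 3 (insert('o')): buffer="xqoomxqoytxqo" (len 13), cursors c1@3 c2@8 c3@13, authorship 111..222..333
After op 4 (insert('g')): buffer="xqogomxqogytxqog" (len 16), cursors c1@4 c2@10 c3@16, authorship 1111..2222..3333
After op 5 (move_right): buffer="xqogomxqogytxqog" (len 16), cursors c1@5 c2@11 c3@16, authorship 1111..2222..3333
After op 6 (move_right): buffer="xqogomxqogytxqog" (len 16), cursors c1@6 c2@12 c3@16, authorship 1111..2222..3333
Authorship (.=original, N=cursor N): 1 1 1 1 . . 2 2 2 2 . . 3 3 3 3
Index 8: author = 2

Answer: cursor 2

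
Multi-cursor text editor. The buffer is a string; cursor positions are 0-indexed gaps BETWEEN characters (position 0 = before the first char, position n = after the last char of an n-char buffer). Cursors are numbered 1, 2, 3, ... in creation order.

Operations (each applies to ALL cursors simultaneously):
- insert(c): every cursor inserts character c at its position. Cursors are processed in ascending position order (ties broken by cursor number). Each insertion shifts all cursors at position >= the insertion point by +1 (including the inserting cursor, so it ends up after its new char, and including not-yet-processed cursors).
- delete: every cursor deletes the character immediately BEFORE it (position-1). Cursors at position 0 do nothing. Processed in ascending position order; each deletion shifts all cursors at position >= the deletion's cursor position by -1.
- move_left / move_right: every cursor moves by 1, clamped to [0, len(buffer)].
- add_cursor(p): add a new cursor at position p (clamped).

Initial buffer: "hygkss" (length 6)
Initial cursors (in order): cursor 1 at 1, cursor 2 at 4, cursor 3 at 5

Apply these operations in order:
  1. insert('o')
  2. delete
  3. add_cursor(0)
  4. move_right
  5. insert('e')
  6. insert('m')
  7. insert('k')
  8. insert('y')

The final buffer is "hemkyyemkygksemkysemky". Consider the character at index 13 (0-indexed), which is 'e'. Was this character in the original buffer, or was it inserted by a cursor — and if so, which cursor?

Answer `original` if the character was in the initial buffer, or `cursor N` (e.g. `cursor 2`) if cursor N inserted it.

After op 1 (insert('o')): buffer="hoygkosos" (len 9), cursors c1@2 c2@6 c3@8, authorship .1...2.3.
After op 2 (delete): buffer="hygkss" (len 6), cursors c1@1 c2@4 c3@5, authorship ......
After op 3 (add_cursor(0)): buffer="hygkss" (len 6), cursors c4@0 c1@1 c2@4 c3@5, authorship ......
After op 4 (move_right): buffer="hygkss" (len 6), cursors c4@1 c1@2 c2@5 c3@6, authorship ......
After op 5 (insert('e')): buffer="heyegksese" (len 10), cursors c4@2 c1@4 c2@8 c3@10, authorship .4.1...2.3
After op 6 (insert('m')): buffer="hemyemgksemsem" (len 14), cursors c4@3 c1@6 c2@11 c3@14, authorship .44.11...22.33
After op 7 (insert('k')): buffer="hemkyemkgksemksemk" (len 18), cursors c4@4 c1@8 c2@14 c3@18, authorship .444.111...222.333
After op 8 (insert('y')): buffer="hemkyyemkygksemkysemky" (len 22), cursors c4@5 c1@10 c2@17 c3@22, authorship .4444.1111...2222.3333
Authorship (.=original, N=cursor N): . 4 4 4 4 . 1 1 1 1 . . . 2 2 2 2 . 3 3 3 3
Index 13: author = 2

Answer: cursor 2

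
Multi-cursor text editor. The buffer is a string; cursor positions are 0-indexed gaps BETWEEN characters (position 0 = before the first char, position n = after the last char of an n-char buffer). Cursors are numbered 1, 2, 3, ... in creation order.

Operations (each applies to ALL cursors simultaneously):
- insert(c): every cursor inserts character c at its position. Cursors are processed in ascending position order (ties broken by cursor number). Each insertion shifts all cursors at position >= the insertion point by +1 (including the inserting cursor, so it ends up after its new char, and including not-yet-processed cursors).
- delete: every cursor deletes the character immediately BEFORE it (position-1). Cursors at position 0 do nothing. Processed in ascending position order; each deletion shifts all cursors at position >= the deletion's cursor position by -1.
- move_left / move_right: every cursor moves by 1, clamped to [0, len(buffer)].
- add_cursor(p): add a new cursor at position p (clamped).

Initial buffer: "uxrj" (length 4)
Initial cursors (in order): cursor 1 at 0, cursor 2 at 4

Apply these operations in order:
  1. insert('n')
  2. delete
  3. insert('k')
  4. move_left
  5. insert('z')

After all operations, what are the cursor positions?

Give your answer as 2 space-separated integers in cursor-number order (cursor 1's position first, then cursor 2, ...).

Answer: 1 7

Derivation:
After op 1 (insert('n')): buffer="nuxrjn" (len 6), cursors c1@1 c2@6, authorship 1....2
After op 2 (delete): buffer="uxrj" (len 4), cursors c1@0 c2@4, authorship ....
After op 3 (insert('k')): buffer="kuxrjk" (len 6), cursors c1@1 c2@6, authorship 1....2
After op 4 (move_left): buffer="kuxrjk" (len 6), cursors c1@0 c2@5, authorship 1....2
After op 5 (insert('z')): buffer="zkuxrjzk" (len 8), cursors c1@1 c2@7, authorship 11....22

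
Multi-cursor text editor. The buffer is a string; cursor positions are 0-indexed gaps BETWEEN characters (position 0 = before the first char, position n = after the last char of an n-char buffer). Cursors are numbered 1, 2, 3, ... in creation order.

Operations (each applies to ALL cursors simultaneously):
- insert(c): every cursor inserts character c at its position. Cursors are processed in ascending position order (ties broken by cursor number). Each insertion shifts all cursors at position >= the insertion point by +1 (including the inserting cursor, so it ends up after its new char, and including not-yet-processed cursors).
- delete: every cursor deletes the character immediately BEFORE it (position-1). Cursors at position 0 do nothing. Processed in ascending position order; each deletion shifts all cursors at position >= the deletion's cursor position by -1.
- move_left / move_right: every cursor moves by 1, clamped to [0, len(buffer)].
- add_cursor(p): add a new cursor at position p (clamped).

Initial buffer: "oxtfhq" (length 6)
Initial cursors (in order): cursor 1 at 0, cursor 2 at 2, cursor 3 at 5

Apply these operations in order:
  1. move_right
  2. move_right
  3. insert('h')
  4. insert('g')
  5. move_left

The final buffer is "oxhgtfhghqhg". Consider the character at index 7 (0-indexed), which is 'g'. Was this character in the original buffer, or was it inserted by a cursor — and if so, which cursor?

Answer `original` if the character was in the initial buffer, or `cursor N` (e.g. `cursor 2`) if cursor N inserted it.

After op 1 (move_right): buffer="oxtfhq" (len 6), cursors c1@1 c2@3 c3@6, authorship ......
After op 2 (move_right): buffer="oxtfhq" (len 6), cursors c1@2 c2@4 c3@6, authorship ......
After op 3 (insert('h')): buffer="oxhtfhhqh" (len 9), cursors c1@3 c2@6 c3@9, authorship ..1..2..3
After op 4 (insert('g')): buffer="oxhgtfhghqhg" (len 12), cursors c1@4 c2@8 c3@12, authorship ..11..22..33
After op 5 (move_left): buffer="oxhgtfhghqhg" (len 12), cursors c1@3 c2@7 c3@11, authorship ..11..22..33
Authorship (.=original, N=cursor N): . . 1 1 . . 2 2 . . 3 3
Index 7: author = 2

Answer: cursor 2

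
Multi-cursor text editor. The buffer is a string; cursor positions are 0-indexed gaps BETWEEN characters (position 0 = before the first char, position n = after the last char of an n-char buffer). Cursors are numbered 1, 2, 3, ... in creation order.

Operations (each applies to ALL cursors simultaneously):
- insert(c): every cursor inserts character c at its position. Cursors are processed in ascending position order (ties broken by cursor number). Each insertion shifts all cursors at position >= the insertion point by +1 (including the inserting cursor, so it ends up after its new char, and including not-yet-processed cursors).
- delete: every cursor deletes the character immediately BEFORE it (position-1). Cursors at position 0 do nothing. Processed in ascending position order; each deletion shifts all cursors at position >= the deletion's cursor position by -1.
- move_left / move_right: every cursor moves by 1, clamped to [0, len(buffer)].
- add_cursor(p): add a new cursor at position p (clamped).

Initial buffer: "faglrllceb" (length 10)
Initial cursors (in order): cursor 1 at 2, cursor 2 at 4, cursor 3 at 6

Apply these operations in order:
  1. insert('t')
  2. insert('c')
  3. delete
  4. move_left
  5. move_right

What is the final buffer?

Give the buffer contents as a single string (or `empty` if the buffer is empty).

After op 1 (insert('t')): buffer="fatgltrltlceb" (len 13), cursors c1@3 c2@6 c3@9, authorship ..1..2..3....
After op 2 (insert('c')): buffer="fatcgltcrltclceb" (len 16), cursors c1@4 c2@8 c3@12, authorship ..11..22..33....
After op 3 (delete): buffer="fatgltrltlceb" (len 13), cursors c1@3 c2@6 c3@9, authorship ..1..2..3....
After op 4 (move_left): buffer="fatgltrltlceb" (len 13), cursors c1@2 c2@5 c3@8, authorship ..1..2..3....
After op 5 (move_right): buffer="fatgltrltlceb" (len 13), cursors c1@3 c2@6 c3@9, authorship ..1..2..3....

Answer: fatgltrltlceb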